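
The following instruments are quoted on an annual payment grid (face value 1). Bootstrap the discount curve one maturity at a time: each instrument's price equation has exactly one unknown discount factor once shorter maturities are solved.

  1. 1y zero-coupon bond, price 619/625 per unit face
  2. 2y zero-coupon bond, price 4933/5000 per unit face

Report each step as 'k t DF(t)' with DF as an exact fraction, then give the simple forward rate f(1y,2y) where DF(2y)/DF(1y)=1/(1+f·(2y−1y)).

step 1 [1y] zero: DF = P = 619/625 ≈ 0.990400
step 2 [2y] zero: DF = P = 4933/5000 ≈ 0.986600

1 1 619/625
2 2 4933/5000
f(1y,2y) = ((619/625)/(4933/5000) − 1)/(1) = 19/4933 ≈ 0.3852%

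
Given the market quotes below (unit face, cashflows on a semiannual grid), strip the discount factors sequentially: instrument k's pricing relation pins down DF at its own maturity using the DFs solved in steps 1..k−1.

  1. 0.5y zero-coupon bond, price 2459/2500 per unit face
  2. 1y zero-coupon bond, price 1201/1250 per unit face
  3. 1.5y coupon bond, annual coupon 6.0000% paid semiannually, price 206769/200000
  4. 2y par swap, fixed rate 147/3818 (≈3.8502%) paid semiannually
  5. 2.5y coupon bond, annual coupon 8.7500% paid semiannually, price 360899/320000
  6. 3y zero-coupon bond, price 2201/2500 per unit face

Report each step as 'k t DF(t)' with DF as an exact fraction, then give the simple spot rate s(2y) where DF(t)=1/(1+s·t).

step 1 [0.5y] zero: DF = P = 2459/2500 ≈ 0.983600
step 2 [1y] zero: DF = P = 1201/1250 ≈ 0.960800
step 3 [1.5y] bond c/2=3/100: DF=(206769/200000 − 3/100·(0.983600+0.960800))/(1+3/100) = 9471/10000 ≈ 0.947100
step 4 [2y] swap r/2=147/7636: DF=(1 − 147/7636·(0.983600+0.960800+0.947100))/(1+147/7636) = 1853/2000 ≈ 0.926500
step 5 [2.5y] bond c/2=7/160: DF=(360899/320000 − 7/160·(0.983600+0.960800+0.947100+0.926500))/(1+7/160) = 1841/2000 ≈ 0.920500
step 6 [3y] zero: DF = P = 2201/2500 ≈ 0.880400

1 1/2 2459/2500
2 1 1201/1250
3 3/2 9471/10000
4 2 1853/2000
5 5/2 1841/2000
6 3 2201/2500
s(2y) = (1/(1853/2000) − 1)/(2) = 147/3706 ≈ 3.9665%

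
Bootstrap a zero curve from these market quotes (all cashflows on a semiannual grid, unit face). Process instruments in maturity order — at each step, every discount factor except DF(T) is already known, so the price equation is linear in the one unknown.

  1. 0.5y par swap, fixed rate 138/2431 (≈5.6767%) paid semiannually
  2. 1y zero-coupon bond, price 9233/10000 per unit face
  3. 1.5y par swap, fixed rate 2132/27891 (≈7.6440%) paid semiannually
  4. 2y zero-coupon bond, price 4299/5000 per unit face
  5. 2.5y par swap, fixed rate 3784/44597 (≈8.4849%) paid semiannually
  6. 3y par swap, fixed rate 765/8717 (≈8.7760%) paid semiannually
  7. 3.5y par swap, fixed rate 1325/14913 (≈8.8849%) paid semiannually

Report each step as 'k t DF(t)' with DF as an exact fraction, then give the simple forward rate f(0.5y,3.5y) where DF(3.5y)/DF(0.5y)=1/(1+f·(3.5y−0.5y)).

step 1 [0.5y] swap r/2=69/2431: DF=(1 − 69/2431·(0))/(1+69/2431) = 2431/2500 ≈ 0.972400
step 2 [1y] zero: DF = P = 9233/10000 ≈ 0.923300
step 3 [1.5y] swap r/2=1066/27891: DF=(1 − 1066/27891·(0.972400+0.923300))/(1+1066/27891) = 4467/5000 ≈ 0.893400
step 4 [2y] zero: DF = P = 4299/5000 ≈ 0.859800
step 5 [2.5y] swap r/2=1892/44597: DF=(1 − 1892/44597·(0.972400+0.923300+0.893400+0.859800))/(1+1892/44597) = 2027/2500 ≈ 0.810800
step 6 [3y] swap r/2=765/17434: DF=(1 − 765/17434·(0.972400+0.923300+0.893400+0.859800+0.810800))/(1+765/17434) = 1541/2000 ≈ 0.770500
step 7 [3.5y] swap r/2=1325/29826: DF=(1 − 1325/29826·(0.972400+0.923300+0.893400+0.859800+0.810800+0.770500))/(1+1325/29826) = 147/200 ≈ 0.735000

1 1/2 2431/2500
2 1 9233/10000
3 3/2 4467/5000
4 2 4299/5000
5 5/2 2027/2500
6 3 1541/2000
7 7/2 147/200
f(0.5y,3.5y) = ((2431/2500)/(147/200) − 1)/(3) = 1187/11025 ≈ 10.7664%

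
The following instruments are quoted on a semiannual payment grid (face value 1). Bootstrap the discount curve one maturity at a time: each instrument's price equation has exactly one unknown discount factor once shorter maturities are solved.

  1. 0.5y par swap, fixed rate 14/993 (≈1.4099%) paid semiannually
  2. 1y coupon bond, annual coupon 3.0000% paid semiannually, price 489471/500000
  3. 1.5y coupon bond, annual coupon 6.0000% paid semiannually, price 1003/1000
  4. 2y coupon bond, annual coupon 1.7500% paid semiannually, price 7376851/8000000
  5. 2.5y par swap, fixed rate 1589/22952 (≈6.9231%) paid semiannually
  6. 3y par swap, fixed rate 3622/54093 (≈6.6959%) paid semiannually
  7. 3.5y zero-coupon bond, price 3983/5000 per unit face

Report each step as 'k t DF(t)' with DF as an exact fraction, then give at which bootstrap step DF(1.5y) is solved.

step 1 [0.5y] swap r/2=7/993: DF=(1 − 7/993·(0))/(1+7/993) = 993/1000 ≈ 0.993000
step 2 [1y] bond c/2=3/200: DF=(489471/500000 − 3/200·(0.993000))/(1+3/200) = 4749/5000 ≈ 0.949800
step 3 [1.5y] bond c/2=3/100: DF=(1003/1000 − 3/100·(0.993000+0.949800))/(1+3/100) = 2293/2500 ≈ 0.917200
step 4 [2y] bond c/2=7/800: DF=(7376851/8000000 − 7/800·(0.993000+0.949800+0.917200))/(1+7/800) = 8893/10000 ≈ 0.889300
step 5 [2.5y] swap r/2=1589/45904: DF=(1 − 1589/45904·(0.993000+0.949800+0.917200+0.889300))/(1+1589/45904) = 8411/10000 ≈ 0.841100
step 6 [3y] swap r/2=1811/54093: DF=(1 − 1811/54093·(0.993000+0.949800+0.917200+0.889300+0.841100))/(1+1811/54093) = 8189/10000 ≈ 0.818900
step 7 [3.5y] zero: DF = P = 3983/5000 ≈ 0.796600

1 1/2 993/1000
2 1 4749/5000
3 3/2 2293/2500
4 2 8893/10000
5 5/2 8411/10000
6 3 8189/10000
7 7/2 3983/5000
DF(1.5y) is solved at step 3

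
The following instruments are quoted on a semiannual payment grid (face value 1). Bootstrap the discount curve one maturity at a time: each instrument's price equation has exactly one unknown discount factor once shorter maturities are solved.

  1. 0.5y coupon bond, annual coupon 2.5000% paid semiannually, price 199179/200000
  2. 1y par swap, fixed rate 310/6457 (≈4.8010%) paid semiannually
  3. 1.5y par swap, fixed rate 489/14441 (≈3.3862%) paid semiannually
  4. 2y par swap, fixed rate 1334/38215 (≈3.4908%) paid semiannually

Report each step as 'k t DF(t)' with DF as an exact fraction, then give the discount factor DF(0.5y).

1 1/2 2459/2500
2 1 1907/2000
3 3/2 9511/10000
4 2 9333/10000
DF(0.5y) = 2459/2500 ≈ 0.983600

step 1 [0.5y] bond c/2=1/80: DF=(199179/200000 − 1/80·(0))/(1+1/80) = 2459/2500 ≈ 0.983600
step 2 [1y] swap r/2=155/6457: DF=(1 − 155/6457·(0.983600))/(1+155/6457) = 1907/2000 ≈ 0.953500
step 3 [1.5y] swap r/2=489/28882: DF=(1 − 489/28882·(0.983600+0.953500))/(1+489/28882) = 9511/10000 ≈ 0.951100
step 4 [2y] swap r/2=667/38215: DF=(1 − 667/38215·(0.983600+0.953500+0.951100))/(1+667/38215) = 9333/10000 ≈ 0.933300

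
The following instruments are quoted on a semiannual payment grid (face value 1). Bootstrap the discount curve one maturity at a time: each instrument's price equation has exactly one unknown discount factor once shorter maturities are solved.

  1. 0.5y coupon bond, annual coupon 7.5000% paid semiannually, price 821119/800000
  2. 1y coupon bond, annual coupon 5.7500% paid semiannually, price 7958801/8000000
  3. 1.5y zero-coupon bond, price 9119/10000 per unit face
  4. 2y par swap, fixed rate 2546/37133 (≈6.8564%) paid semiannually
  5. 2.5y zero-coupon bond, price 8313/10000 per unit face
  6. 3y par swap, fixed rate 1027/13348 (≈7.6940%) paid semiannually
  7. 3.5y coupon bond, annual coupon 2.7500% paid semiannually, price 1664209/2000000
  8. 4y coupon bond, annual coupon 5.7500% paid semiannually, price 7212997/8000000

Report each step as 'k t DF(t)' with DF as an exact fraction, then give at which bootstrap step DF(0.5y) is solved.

1 1/2 9893/10000
2 1 4697/5000
3 3/2 9119/10000
4 2 8727/10000
5 5/2 8313/10000
6 3 3973/5000
7 7/2 1871/2500
8 4 7063/10000
DF(0.5y) is solved at step 1

step 1 [0.5y] bond c/2=3/80: DF=(821119/800000 − 3/80·(0))/(1+3/80) = 9893/10000 ≈ 0.989300
step 2 [1y] bond c/2=23/800: DF=(7958801/8000000 − 23/800·(0.989300))/(1+23/800) = 4697/5000 ≈ 0.939400
step 3 [1.5y] zero: DF = P = 9119/10000 ≈ 0.911900
step 4 [2y] swap r/2=1273/37133: DF=(1 − 1273/37133·(0.989300+0.939400+0.911900))/(1+1273/37133) = 8727/10000 ≈ 0.872700
step 5 [2.5y] zero: DF = P = 8313/10000 ≈ 0.831300
step 6 [3y] swap r/2=1027/26696: DF=(1 − 1027/26696·(0.989300+0.939400+0.911900+0.872700+0.831300))/(1+1027/26696) = 3973/5000 ≈ 0.794600
step 7 [3.5y] bond c/2=11/800: DF=(1664209/2000000 − 11/800·(0.989300+0.939400+0.911900+0.872700+0.831300+0.794600))/(1+11/800) = 1871/2500 ≈ 0.748400
step 8 [4y] bond c/2=23/800: DF=(7212997/8000000 − 23/800·(0.989300+0.939400+0.911900+0.872700+0.831300+0.794600+0.748400))/(1+23/800) = 7063/10000 ≈ 0.706300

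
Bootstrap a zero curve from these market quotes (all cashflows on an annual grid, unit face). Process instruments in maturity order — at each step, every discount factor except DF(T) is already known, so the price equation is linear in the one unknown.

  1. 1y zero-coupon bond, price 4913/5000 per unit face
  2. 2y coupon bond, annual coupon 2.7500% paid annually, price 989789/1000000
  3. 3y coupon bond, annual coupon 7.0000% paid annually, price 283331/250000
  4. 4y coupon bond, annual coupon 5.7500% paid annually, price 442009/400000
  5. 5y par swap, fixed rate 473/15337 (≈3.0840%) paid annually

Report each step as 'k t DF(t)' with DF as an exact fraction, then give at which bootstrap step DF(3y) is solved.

step 1 [1y] zero: DF = P = 4913/5000 ≈ 0.982600
step 2 [2y] bond c/1=11/400: DF=(989789/1000000 − 11/400·(0.982600))/(1+11/400) = 937/1000 ≈ 0.937000
step 3 [3y] bond c/1=7/100: DF=(283331/250000 − 7/100·(0.982600+0.937000))/(1+7/100) = 1167/1250 ≈ 0.933600
step 4 [4y] bond c/1=23/400: DF=(442009/400000 − 23/400·(0.982600+0.937000+0.933600))/(1+23/400) = 4449/5000 ≈ 0.889800
step 5 [5y] swap r/1=473/15337: DF=(1 − 473/15337·(0.982600+0.937000+0.933600+0.889800))/(1+473/15337) = 8581/10000 ≈ 0.858100

1 1 4913/5000
2 2 937/1000
3 3 1167/1250
4 4 4449/5000
5 5 8581/10000
DF(3y) is solved at step 3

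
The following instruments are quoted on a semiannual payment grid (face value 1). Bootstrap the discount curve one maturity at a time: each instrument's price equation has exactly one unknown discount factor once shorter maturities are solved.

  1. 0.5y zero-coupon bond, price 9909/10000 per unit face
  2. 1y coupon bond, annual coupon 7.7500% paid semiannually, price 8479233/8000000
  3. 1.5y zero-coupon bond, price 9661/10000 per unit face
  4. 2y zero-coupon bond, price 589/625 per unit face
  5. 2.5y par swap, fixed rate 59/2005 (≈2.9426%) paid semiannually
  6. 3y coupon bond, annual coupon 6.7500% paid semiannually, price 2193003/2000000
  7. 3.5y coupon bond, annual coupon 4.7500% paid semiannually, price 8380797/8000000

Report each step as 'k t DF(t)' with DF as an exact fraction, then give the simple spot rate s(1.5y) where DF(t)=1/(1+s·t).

1 1/2 9909/10000
2 1 4917/5000
3 3/2 9661/10000
4 2 589/625
5 5/2 2323/2500
6 3 2259/2500
7 7/2 8907/10000
s(1.5y) = (1/(9661/10000) − 1)/(3/2) = 226/9661 ≈ 2.3393%

step 1 [0.5y] zero: DF = P = 9909/10000 ≈ 0.990900
step 2 [1y] bond c/2=31/800: DF=(8479233/8000000 − 31/800·(0.990900))/(1+31/800) = 4917/5000 ≈ 0.983400
step 3 [1.5y] zero: DF = P = 9661/10000 ≈ 0.966100
step 4 [2y] zero: DF = P = 589/625 ≈ 0.942400
step 5 [2.5y] swap r/2=59/4010: DF=(1 − 59/4010·(0.990900+0.983400+0.966100+0.942400))/(1+59/4010) = 2323/2500 ≈ 0.929200
step 6 [3y] bond c/2=27/800: DF=(2193003/2000000 − 27/800·(0.990900+0.983400+0.966100+0.942400+0.929200))/(1+27/800) = 2259/2500 ≈ 0.903600
step 7 [3.5y] bond c/2=19/800: DF=(8380797/8000000 − 19/800·(0.990900+0.983400+0.966100+0.942400+0.929200+0.903600))/(1+19/800) = 8907/10000 ≈ 0.890700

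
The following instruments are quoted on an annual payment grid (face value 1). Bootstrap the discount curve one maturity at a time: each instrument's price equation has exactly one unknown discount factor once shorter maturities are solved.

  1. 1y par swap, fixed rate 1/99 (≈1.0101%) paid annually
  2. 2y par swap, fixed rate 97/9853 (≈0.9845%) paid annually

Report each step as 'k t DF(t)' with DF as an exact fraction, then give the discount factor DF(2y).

1 1 99/100
2 2 4903/5000
DF(2y) = 4903/5000 ≈ 0.980600

step 1 [1y] swap r/1=1/99: DF=(1 − 1/99·(0))/(1+1/99) = 99/100 ≈ 0.990000
step 2 [2y] swap r/1=97/9853: DF=(1 − 97/9853·(0.990000))/(1+97/9853) = 4903/5000 ≈ 0.980600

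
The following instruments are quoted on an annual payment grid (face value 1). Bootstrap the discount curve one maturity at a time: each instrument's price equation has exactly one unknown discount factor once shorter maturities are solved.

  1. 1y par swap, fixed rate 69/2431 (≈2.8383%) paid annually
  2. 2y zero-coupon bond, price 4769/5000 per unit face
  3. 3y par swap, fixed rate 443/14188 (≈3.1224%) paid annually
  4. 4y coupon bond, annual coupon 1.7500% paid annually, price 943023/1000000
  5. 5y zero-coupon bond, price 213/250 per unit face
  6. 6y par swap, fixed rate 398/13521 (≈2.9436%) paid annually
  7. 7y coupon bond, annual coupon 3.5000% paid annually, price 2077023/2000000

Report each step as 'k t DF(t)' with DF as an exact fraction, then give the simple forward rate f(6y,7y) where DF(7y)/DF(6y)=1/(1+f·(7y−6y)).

step 1 [1y] swap r/1=69/2431: DF=(1 − 69/2431·(0))/(1+69/2431) = 2431/2500 ≈ 0.972400
step 2 [2y] zero: DF = P = 4769/5000 ≈ 0.953800
step 3 [3y] swap r/1=443/14188: DF=(1 − 443/14188·(0.972400+0.953800))/(1+443/14188) = 4557/5000 ≈ 0.911400
step 4 [4y] bond c/1=7/400: DF=(943023/1000000 − 7/400·(0.972400+0.953800+0.911400))/(1+7/400) = 439/500 ≈ 0.878000
step 5 [5y] zero: DF = P = 213/250 ≈ 0.852000
step 6 [6y] swap r/1=398/13521: DF=(1 − 398/13521·(0.972400+0.953800+0.911400+0.878000+0.852000))/(1+398/13521) = 1051/1250 ≈ 0.840800
step 7 [7y] bond c/1=7/200: DF=(2077023/2000000 − 7/200·(0.972400+0.953800+0.911400+0.878000+0.852000+0.840800))/(1+7/200) = 1641/2000 ≈ 0.820500

1 1 2431/2500
2 2 4769/5000
3 3 4557/5000
4 4 439/500
5 5 213/250
6 6 1051/1250
7 7 1641/2000
f(6y,7y) = ((1051/1250)/(1641/2000) − 1)/(1) = 203/8205 ≈ 2.4741%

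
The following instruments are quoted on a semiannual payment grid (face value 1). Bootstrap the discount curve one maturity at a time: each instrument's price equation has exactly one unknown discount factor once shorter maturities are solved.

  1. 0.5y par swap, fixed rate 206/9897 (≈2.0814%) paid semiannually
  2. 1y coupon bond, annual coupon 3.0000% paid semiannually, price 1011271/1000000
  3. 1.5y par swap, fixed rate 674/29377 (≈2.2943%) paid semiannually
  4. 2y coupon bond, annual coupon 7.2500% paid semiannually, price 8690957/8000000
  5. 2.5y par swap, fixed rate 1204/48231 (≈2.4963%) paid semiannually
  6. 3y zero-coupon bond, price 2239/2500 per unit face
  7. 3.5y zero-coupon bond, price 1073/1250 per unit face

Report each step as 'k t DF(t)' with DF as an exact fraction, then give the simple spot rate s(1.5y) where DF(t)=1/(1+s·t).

1 1/2 9897/10000
2 1 9817/10000
3 3/2 9663/10000
4 2 591/625
5 5/2 4699/5000
6 3 2239/2500
7 7/2 1073/1250
s(1.5y) = (1/(9663/10000) − 1)/(3/2) = 674/28989 ≈ 2.3250%

step 1 [0.5y] swap r/2=103/9897: DF=(1 − 103/9897·(0))/(1+103/9897) = 9897/10000 ≈ 0.989700
step 2 [1y] bond c/2=3/200: DF=(1011271/1000000 − 3/200·(0.989700))/(1+3/200) = 9817/10000 ≈ 0.981700
step 3 [1.5y] swap r/2=337/29377: DF=(1 − 337/29377·(0.989700+0.981700))/(1+337/29377) = 9663/10000 ≈ 0.966300
step 4 [2y] bond c/2=29/800: DF=(8690957/8000000 − 29/800·(0.989700+0.981700+0.966300))/(1+29/800) = 591/625 ≈ 0.945600
step 5 [2.5y] swap r/2=602/48231: DF=(1 − 602/48231·(0.989700+0.981700+0.966300+0.945600))/(1+602/48231) = 4699/5000 ≈ 0.939800
step 6 [3y] zero: DF = P = 2239/2500 ≈ 0.895600
step 7 [3.5y] zero: DF = P = 1073/1250 ≈ 0.858400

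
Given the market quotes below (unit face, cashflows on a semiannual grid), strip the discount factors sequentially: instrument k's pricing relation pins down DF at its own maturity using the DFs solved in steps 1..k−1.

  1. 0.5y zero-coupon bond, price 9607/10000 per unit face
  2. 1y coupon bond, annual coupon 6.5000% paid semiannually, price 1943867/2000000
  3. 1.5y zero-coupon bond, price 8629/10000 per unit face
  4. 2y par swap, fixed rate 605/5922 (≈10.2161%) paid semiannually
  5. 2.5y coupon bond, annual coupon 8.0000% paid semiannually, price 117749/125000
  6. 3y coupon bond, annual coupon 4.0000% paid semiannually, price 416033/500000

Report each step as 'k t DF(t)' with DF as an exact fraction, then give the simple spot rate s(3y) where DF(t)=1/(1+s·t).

step 1 [0.5y] zero: DF = P = 9607/10000 ≈ 0.960700
step 2 [1y] bond c/2=13/400: DF=(1943867/2000000 − 13/400·(0.960700))/(1+13/400) = 9111/10000 ≈ 0.911100
step 3 [1.5y] zero: DF = P = 8629/10000 ≈ 0.862900
step 4 [2y] swap r/2=605/11844: DF=(1 − 605/11844·(0.960700+0.911100+0.862900))/(1+605/11844) = 1637/2000 ≈ 0.818500
step 5 [2.5y] bond c/2=1/25: DF=(117749/125000 − 1/25·(0.960700+0.911100+0.862900+0.818500))/(1+1/25) = 7691/10000 ≈ 0.769100
step 6 [3y] bond c/2=1/50: DF=(416033/500000 − 1/50·(0.960700+0.911100+0.862900+0.818500+0.769100))/(1+1/50) = 731/1000 ≈ 0.731000

1 1/2 9607/10000
2 1 9111/10000
3 3/2 8629/10000
4 2 1637/2000
5 5/2 7691/10000
6 3 731/1000
s(3y) = (1/(731/1000) − 1)/(3) = 269/2193 ≈ 12.2663%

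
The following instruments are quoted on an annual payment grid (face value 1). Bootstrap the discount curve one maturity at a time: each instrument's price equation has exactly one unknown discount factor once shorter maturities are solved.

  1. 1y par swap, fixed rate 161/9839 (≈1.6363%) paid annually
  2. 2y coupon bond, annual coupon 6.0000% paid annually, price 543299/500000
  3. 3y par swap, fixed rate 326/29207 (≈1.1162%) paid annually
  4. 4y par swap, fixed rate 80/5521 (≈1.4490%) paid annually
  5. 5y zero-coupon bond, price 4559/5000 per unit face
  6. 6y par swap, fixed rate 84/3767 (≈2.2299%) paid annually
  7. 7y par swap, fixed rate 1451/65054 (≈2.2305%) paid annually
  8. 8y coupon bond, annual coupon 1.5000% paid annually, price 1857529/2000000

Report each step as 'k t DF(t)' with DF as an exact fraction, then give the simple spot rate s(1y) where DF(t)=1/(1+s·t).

step 1 [1y] swap r/1=161/9839: DF=(1 − 161/9839·(0))/(1+161/9839) = 9839/10000 ≈ 0.983900
step 2 [2y] bond c/1=3/50: DF=(543299/500000 − 3/50·(0.983900))/(1+3/50) = 4847/5000 ≈ 0.969400
step 3 [3y] swap r/1=326/29207: DF=(1 − 326/29207·(0.983900+0.969400))/(1+326/29207) = 4837/5000 ≈ 0.967400
step 4 [4y] swap r/1=80/5521: DF=(1 − 80/5521·(0.983900+0.969400+0.967400))/(1+80/5521) = 118/125 ≈ 0.944000
step 5 [5y] zero: DF = P = 4559/5000 ≈ 0.911800
step 6 [6y] swap r/1=84/3767: DF=(1 − 84/3767·(0.983900+0.969400+0.967400+0.944000+0.911800))/(1+84/3767) = 437/500 ≈ 0.874000
step 7 [7y] swap r/1=1451/65054: DF=(1 − 1451/65054·(0.983900+0.969400+0.967400+0.944000+0.911800+0.874000))/(1+1451/65054) = 8549/10000 ≈ 0.854900
step 8 [8y] bond c/1=3/200: DF=(1857529/2000000 − 3/200·(0.983900+0.969400+0.967400+0.944000+0.911800+0.874000+0.854900))/(1+3/200) = 8189/10000 ≈ 0.818900

1 1 9839/10000
2 2 4847/5000
3 3 4837/5000
4 4 118/125
5 5 4559/5000
6 6 437/500
7 7 8549/10000
8 8 8189/10000
s(1y) = (1/(9839/10000) − 1)/(1) = 161/9839 ≈ 1.6363%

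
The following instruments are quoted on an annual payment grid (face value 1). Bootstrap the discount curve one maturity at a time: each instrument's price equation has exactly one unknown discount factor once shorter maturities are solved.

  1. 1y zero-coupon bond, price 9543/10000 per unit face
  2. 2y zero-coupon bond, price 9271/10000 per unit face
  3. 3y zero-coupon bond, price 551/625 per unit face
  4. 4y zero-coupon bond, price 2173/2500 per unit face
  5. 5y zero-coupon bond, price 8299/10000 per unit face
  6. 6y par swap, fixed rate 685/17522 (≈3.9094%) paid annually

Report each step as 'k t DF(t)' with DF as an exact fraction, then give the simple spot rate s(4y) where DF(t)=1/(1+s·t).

step 1 [1y] zero: DF = P = 9543/10000 ≈ 0.954300
step 2 [2y] zero: DF = P = 9271/10000 ≈ 0.927100
step 3 [3y] zero: DF = P = 551/625 ≈ 0.881600
step 4 [4y] zero: DF = P = 2173/2500 ≈ 0.869200
step 5 [5y] zero: DF = P = 8299/10000 ≈ 0.829900
step 6 [6y] swap r/1=685/17522: DF=(1 − 685/17522·(0.954300+0.927100+0.881600+0.869200+0.829900))/(1+685/17522) = 1589/2000 ≈ 0.794500

1 1 9543/10000
2 2 9271/10000
3 3 551/625
4 4 2173/2500
5 5 8299/10000
6 6 1589/2000
s(4y) = (1/(2173/2500) − 1)/(4) = 327/8692 ≈ 3.7621%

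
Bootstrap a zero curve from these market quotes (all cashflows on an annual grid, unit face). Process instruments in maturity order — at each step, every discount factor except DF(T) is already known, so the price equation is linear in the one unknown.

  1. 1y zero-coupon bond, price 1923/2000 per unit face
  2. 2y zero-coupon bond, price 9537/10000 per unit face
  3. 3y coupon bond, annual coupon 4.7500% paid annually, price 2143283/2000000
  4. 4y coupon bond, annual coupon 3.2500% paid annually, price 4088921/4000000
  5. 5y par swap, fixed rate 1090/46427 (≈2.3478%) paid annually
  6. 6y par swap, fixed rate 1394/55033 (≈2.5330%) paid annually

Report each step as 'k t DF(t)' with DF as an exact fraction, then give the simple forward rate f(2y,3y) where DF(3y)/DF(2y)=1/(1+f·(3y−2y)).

1 1 1923/2000
2 2 9537/10000
3 3 4681/5000
4 4 9003/10000
5 5 891/1000
6 6 4303/5000
f(2y,3y) = ((9537/10000)/(4681/5000) − 1)/(1) = 175/9362 ≈ 1.8693%

step 1 [1y] zero: DF = P = 1923/2000 ≈ 0.961500
step 2 [2y] zero: DF = P = 9537/10000 ≈ 0.953700
step 3 [3y] bond c/1=19/400: DF=(2143283/2000000 − 19/400·(0.961500+0.953700))/(1+19/400) = 4681/5000 ≈ 0.936200
step 4 [4y] bond c/1=13/400: DF=(4088921/4000000 − 13/400·(0.961500+0.953700+0.936200))/(1+13/400) = 9003/10000 ≈ 0.900300
step 5 [5y] swap r/1=1090/46427: DF=(1 − 1090/46427·(0.961500+0.953700+0.936200+0.900300))/(1+1090/46427) = 891/1000 ≈ 0.891000
step 6 [6y] swap r/1=1394/55033: DF=(1 − 1394/55033·(0.961500+0.953700+0.936200+0.900300+0.891000))/(1+1394/55033) = 4303/5000 ≈ 0.860600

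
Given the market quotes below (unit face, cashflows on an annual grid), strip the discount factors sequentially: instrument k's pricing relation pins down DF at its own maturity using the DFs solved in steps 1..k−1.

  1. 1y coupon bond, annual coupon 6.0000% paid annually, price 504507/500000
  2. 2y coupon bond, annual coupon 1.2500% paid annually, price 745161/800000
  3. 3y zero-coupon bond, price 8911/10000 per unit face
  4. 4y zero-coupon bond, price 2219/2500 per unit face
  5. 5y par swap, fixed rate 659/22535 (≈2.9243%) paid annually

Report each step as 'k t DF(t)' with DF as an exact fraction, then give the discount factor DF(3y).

step 1 [1y] bond c/1=3/50: DF=(504507/500000 − 3/50·(0))/(1+3/50) = 9519/10000 ≈ 0.951900
step 2 [2y] bond c/1=1/80: DF=(745161/800000 − 1/80·(0.951900))/(1+1/80) = 4541/5000 ≈ 0.908200
step 3 [3y] zero: DF = P = 8911/10000 ≈ 0.891100
step 4 [4y] zero: DF = P = 2219/2500 ≈ 0.887600
step 5 [5y] swap r/1=659/22535: DF=(1 − 659/22535·(0.951900+0.908200+0.891100+0.887600))/(1+659/22535) = 4341/5000 ≈ 0.868200

1 1 9519/10000
2 2 4541/5000
3 3 8911/10000
4 4 2219/2500
5 5 4341/5000
DF(3y) = 8911/10000 ≈ 0.891100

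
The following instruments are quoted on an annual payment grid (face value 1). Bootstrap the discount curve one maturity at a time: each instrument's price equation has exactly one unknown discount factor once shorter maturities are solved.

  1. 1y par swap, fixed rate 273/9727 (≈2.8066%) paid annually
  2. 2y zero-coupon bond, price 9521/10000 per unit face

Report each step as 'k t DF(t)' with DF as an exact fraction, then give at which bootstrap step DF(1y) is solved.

step 1 [1y] swap r/1=273/9727: DF=(1 − 273/9727·(0))/(1+273/9727) = 9727/10000 ≈ 0.972700
step 2 [2y] zero: DF = P = 9521/10000 ≈ 0.952100

1 1 9727/10000
2 2 9521/10000
DF(1y) is solved at step 1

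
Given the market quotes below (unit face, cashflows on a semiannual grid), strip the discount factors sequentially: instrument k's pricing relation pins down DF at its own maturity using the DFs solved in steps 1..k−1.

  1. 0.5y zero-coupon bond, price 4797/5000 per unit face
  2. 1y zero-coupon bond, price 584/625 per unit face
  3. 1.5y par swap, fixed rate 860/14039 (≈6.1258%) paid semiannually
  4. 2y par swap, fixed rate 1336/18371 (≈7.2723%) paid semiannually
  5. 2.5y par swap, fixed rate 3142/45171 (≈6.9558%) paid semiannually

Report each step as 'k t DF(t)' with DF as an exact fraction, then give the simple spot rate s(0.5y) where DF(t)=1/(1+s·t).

1 1/2 4797/5000
2 1 584/625
3 3/2 457/500
4 2 1083/1250
5 5/2 8429/10000
s(0.5y) = (1/(4797/5000) − 1)/(1/2) = 406/4797 ≈ 8.4636%

step 1 [0.5y] zero: DF = P = 4797/5000 ≈ 0.959400
step 2 [1y] zero: DF = P = 584/625 ≈ 0.934400
step 3 [1.5y] swap r/2=430/14039: DF=(1 − 430/14039·(0.959400+0.934400))/(1+430/14039) = 457/500 ≈ 0.914000
step 4 [2y] swap r/2=668/18371: DF=(1 − 668/18371·(0.959400+0.934400+0.914000))/(1+668/18371) = 1083/1250 ≈ 0.866400
step 5 [2.5y] swap r/2=1571/45171: DF=(1 − 1571/45171·(0.959400+0.934400+0.914000+0.866400))/(1+1571/45171) = 8429/10000 ≈ 0.842900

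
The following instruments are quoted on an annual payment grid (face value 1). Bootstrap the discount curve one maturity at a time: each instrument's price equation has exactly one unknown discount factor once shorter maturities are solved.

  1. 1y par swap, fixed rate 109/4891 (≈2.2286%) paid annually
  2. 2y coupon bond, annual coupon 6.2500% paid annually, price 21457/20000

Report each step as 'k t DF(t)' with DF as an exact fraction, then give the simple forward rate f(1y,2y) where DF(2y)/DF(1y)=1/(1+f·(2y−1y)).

1 1 4891/5000
2 2 4761/5000
f(1y,2y) = ((4891/5000)/(4761/5000) − 1)/(1) = 130/4761 ≈ 2.7305%

step 1 [1y] swap r/1=109/4891: DF=(1 − 109/4891·(0))/(1+109/4891) = 4891/5000 ≈ 0.978200
step 2 [2y] bond c/1=1/16: DF=(21457/20000 − 1/16·(0.978200))/(1+1/16) = 4761/5000 ≈ 0.952200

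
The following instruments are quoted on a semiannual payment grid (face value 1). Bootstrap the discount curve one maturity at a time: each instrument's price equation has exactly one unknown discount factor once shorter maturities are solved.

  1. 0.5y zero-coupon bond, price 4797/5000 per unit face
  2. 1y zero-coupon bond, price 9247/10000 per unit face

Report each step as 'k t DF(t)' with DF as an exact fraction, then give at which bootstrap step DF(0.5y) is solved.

step 1 [0.5y] zero: DF = P = 4797/5000 ≈ 0.959400
step 2 [1y] zero: DF = P = 9247/10000 ≈ 0.924700

1 1/2 4797/5000
2 1 9247/10000
DF(0.5y) is solved at step 1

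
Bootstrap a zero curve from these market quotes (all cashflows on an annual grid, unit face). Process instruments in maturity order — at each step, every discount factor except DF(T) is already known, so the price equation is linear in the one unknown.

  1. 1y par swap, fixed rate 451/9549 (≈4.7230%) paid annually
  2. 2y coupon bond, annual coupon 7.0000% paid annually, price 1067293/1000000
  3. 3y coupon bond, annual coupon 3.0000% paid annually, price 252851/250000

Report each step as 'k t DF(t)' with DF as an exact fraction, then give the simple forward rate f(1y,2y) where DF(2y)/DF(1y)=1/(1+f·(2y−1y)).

1 1 9549/10000
2 2 187/200
3 3 9269/10000
f(1y,2y) = ((9549/10000)/(187/200) − 1)/(1) = 199/9350 ≈ 2.1283%

step 1 [1y] swap r/1=451/9549: DF=(1 − 451/9549·(0))/(1+451/9549) = 9549/10000 ≈ 0.954900
step 2 [2y] bond c/1=7/100: DF=(1067293/1000000 − 7/100·(0.954900))/(1+7/100) = 187/200 ≈ 0.935000
step 3 [3y] bond c/1=3/100: DF=(252851/250000 − 3/100·(0.954900+0.935000))/(1+3/100) = 9269/10000 ≈ 0.926900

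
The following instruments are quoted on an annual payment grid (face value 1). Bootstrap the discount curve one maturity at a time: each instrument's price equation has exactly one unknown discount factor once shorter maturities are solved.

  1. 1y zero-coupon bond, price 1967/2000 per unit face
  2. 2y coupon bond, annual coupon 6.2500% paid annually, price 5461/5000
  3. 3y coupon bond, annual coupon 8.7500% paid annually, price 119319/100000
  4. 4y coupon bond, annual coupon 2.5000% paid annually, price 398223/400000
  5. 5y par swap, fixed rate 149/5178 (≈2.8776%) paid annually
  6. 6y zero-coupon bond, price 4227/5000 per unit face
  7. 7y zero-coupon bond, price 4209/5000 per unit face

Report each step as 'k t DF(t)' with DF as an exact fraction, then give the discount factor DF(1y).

step 1 [1y] zero: DF = P = 1967/2000 ≈ 0.983500
step 2 [2y] bond c/1=1/16: DF=(5461/5000 − 1/16·(0.983500))/(1+1/16) = 9701/10000 ≈ 0.970100
step 3 [3y] bond c/1=7/80: DF=(119319/100000 − 7/80·(0.983500+0.970100))/(1+7/80) = 47/50 ≈ 0.940000
step 4 [4y] bond c/1=1/40: DF=(398223/400000 − 1/40·(0.983500+0.970100+0.940000))/(1+1/40) = 9007/10000 ≈ 0.900700
step 5 [5y] swap r/1=149/5178: DF=(1 − 149/5178·(0.983500+0.970100+0.940000+0.900700))/(1+149/5178) = 8659/10000 ≈ 0.865900
step 6 [6y] zero: DF = P = 4227/5000 ≈ 0.845400
step 7 [7y] zero: DF = P = 4209/5000 ≈ 0.841800

1 1 1967/2000
2 2 9701/10000
3 3 47/50
4 4 9007/10000
5 5 8659/10000
6 6 4227/5000
7 7 4209/5000
DF(1y) = 1967/2000 ≈ 0.983500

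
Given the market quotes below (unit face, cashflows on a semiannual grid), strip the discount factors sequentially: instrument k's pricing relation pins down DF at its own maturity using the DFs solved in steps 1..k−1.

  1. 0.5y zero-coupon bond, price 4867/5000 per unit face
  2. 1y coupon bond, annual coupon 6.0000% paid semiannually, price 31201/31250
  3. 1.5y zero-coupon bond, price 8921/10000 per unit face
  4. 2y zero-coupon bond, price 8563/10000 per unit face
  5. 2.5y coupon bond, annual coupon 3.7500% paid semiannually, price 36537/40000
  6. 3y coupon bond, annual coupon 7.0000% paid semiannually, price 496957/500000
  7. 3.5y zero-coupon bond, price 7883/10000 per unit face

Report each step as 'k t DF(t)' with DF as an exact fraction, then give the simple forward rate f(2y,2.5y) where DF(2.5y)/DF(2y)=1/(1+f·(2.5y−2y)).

step 1 [0.5y] zero: DF = P = 4867/5000 ≈ 0.973400
step 2 [1y] bond c/2=3/100: DF=(31201/31250 − 3/100·(0.973400))/(1+3/100) = 941/1000 ≈ 0.941000
step 3 [1.5y] zero: DF = P = 8921/10000 ≈ 0.892100
step 4 [2y] zero: DF = P = 8563/10000 ≈ 0.856300
step 5 [2.5y] bond c/2=3/160: DF=(36537/40000 − 3/160·(0.973400+0.941000+0.892100+0.856300))/(1+3/160) = 2073/2500 ≈ 0.829200
step 6 [3y] bond c/2=7/200: DF=(496957/500000 − 7/200·(0.973400+0.941000+0.892100+0.856300+0.829200))/(1+7/200) = 2021/2500 ≈ 0.808400
step 7 [3.5y] zero: DF = P = 7883/10000 ≈ 0.788300

1 1/2 4867/5000
2 1 941/1000
3 3/2 8921/10000
4 2 8563/10000
5 5/2 2073/2500
6 3 2021/2500
7 7/2 7883/10000
f(2y,2.5y) = ((8563/10000)/(2073/2500) − 1)/(1/2) = 271/4146 ≈ 6.5364%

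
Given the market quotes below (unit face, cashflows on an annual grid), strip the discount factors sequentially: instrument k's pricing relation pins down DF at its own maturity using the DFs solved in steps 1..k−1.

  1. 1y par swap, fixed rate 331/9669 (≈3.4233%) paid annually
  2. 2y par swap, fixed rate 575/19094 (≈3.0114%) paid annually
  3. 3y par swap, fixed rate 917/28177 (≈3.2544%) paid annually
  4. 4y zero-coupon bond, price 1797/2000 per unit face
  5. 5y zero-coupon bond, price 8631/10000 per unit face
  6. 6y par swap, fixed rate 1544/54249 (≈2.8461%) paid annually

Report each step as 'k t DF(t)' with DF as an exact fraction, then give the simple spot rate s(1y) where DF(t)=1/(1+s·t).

1 1 9669/10000
2 2 377/400
3 3 9083/10000
4 4 1797/2000
5 5 8631/10000
6 6 1057/1250
s(1y) = (1/(9669/10000) − 1)/(1) = 331/9669 ≈ 3.4233%

step 1 [1y] swap r/1=331/9669: DF=(1 − 331/9669·(0))/(1+331/9669) = 9669/10000 ≈ 0.966900
step 2 [2y] swap r/1=575/19094: DF=(1 − 575/19094·(0.966900))/(1+575/19094) = 377/400 ≈ 0.942500
step 3 [3y] swap r/1=917/28177: DF=(1 − 917/28177·(0.966900+0.942500))/(1+917/28177) = 9083/10000 ≈ 0.908300
step 4 [4y] zero: DF = P = 1797/2000 ≈ 0.898500
step 5 [5y] zero: DF = P = 8631/10000 ≈ 0.863100
step 6 [6y] swap r/1=1544/54249: DF=(1 − 1544/54249·(0.966900+0.942500+0.908300+0.898500+0.863100))/(1+1544/54249) = 1057/1250 ≈ 0.845600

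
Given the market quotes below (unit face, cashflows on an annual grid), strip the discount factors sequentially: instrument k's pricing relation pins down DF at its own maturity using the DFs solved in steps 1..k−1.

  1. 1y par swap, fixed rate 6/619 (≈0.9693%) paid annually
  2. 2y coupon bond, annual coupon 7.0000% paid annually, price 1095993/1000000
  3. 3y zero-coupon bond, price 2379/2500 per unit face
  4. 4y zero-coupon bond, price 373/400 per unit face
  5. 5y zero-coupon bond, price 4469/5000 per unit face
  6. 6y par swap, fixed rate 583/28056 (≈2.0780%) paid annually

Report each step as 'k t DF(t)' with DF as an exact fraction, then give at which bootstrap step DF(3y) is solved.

step 1 [1y] swap r/1=6/619: DF=(1 − 6/619·(0))/(1+6/619) = 619/625 ≈ 0.990400
step 2 [2y] bond c/1=7/100: DF=(1095993/1000000 − 7/100·(0.990400))/(1+7/100) = 1919/2000 ≈ 0.959500
step 3 [3y] zero: DF = P = 2379/2500 ≈ 0.951600
step 4 [4y] zero: DF = P = 373/400 ≈ 0.932500
step 5 [5y] zero: DF = P = 4469/5000 ≈ 0.893800
step 6 [6y] swap r/1=583/28056: DF=(1 − 583/28056·(0.990400+0.959500+0.951600+0.932500+0.893800))/(1+583/28056) = 4417/5000 ≈ 0.883400

1 1 619/625
2 2 1919/2000
3 3 2379/2500
4 4 373/400
5 5 4469/5000
6 6 4417/5000
DF(3y) is solved at step 3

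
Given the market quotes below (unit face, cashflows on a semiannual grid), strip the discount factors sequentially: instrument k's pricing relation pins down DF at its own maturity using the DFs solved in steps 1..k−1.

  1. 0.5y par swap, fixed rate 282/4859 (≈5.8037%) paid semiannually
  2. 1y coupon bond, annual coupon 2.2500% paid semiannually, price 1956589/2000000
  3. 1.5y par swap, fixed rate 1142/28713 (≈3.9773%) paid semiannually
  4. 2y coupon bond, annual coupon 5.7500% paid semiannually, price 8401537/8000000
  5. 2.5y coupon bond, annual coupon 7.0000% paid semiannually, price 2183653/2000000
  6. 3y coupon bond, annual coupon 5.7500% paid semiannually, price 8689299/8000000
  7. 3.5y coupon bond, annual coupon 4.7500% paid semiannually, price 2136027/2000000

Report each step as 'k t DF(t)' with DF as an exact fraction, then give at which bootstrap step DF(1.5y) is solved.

step 1 [0.5y] swap r/2=141/4859: DF=(1 − 141/4859·(0))/(1+141/4859) = 4859/5000 ≈ 0.971800
step 2 [1y] bond c/2=9/800: DF=(1956589/2000000 − 9/800·(0.971800))/(1+9/800) = 4783/5000 ≈ 0.956600
step 3 [1.5y] swap r/2=571/28713: DF=(1 − 571/28713·(0.971800+0.956600))/(1+571/28713) = 9429/10000 ≈ 0.942900
step 4 [2y] bond c/2=23/800: DF=(8401537/8000000 − 23/800·(0.971800+0.956600+0.942900))/(1+23/800) = 4703/5000 ≈ 0.940600
step 5 [2.5y] bond c/2=7/200: DF=(2183653/2000000 − 7/200·(0.971800+0.956600+0.942900+0.940600))/(1+7/200) = 463/500 ≈ 0.926000
step 6 [3y] bond c/2=23/800: DF=(8689299/8000000 − 23/800·(0.971800+0.956600+0.942900+0.940600+0.926000))/(1+23/800) = 4617/5000 ≈ 0.923400
step 7 [3.5y] bond c/2=19/800: DF=(2136027/2000000 − 19/800·(0.971800+0.956600+0.942900+0.940600+0.926000+0.923400))/(1+19/800) = 9119/10000 ≈ 0.911900

1 1/2 4859/5000
2 1 4783/5000
3 3/2 9429/10000
4 2 4703/5000
5 5/2 463/500
6 3 4617/5000
7 7/2 9119/10000
DF(1.5y) is solved at step 3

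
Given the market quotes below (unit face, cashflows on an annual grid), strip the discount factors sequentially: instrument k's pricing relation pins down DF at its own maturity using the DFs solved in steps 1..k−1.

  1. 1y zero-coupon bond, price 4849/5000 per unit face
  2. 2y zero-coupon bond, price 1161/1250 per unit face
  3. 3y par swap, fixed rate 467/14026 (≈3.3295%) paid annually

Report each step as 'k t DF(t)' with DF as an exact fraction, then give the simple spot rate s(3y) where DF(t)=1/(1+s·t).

1 1 4849/5000
2 2 1161/1250
3 3 4533/5000
s(3y) = (1/(4533/5000) − 1)/(3) = 467/13599 ≈ 3.4341%

step 1 [1y] zero: DF = P = 4849/5000 ≈ 0.969800
step 2 [2y] zero: DF = P = 1161/1250 ≈ 0.928800
step 3 [3y] swap r/1=467/14026: DF=(1 − 467/14026·(0.969800+0.928800))/(1+467/14026) = 4533/5000 ≈ 0.906600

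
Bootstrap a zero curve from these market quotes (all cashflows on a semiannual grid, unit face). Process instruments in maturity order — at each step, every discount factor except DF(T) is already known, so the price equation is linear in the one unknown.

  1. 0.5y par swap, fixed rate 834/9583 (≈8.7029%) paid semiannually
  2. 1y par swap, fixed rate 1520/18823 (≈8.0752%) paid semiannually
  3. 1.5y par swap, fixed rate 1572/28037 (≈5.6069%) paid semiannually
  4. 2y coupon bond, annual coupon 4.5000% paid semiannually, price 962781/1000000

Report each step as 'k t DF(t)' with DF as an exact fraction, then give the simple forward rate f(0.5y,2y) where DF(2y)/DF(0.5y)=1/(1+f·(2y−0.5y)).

step 1 [0.5y] swap r/2=417/9583: DF=(1 − 417/9583·(0))/(1+417/9583) = 9583/10000 ≈ 0.958300
step 2 [1y] swap r/2=760/18823: DF=(1 − 760/18823·(0.958300))/(1+760/18823) = 231/250 ≈ 0.924000
step 3 [1.5y] swap r/2=786/28037: DF=(1 − 786/28037·(0.958300+0.924000))/(1+786/28037) = 4607/5000 ≈ 0.921400
step 4 [2y] bond c/2=9/400: DF=(962781/1000000 − 9/400·(0.958300+0.924000+0.921400))/(1+9/400) = 8799/10000 ≈ 0.879900

1 1/2 9583/10000
2 1 231/250
3 3/2 4607/5000
4 2 8799/10000
f(0.5y,2y) = ((9583/10000)/(8799/10000) − 1)/(3/2) = 224/3771 ≈ 5.9401%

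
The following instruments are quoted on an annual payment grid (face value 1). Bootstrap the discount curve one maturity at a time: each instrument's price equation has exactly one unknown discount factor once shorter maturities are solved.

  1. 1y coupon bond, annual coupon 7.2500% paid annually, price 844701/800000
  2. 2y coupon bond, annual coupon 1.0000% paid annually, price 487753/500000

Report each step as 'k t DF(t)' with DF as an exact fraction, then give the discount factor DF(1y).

step 1 [1y] bond c/1=29/400: DF=(844701/800000 − 29/400·(0))/(1+29/400) = 1969/2000 ≈ 0.984500
step 2 [2y] bond c/1=1/100: DF=(487753/500000 − 1/100·(0.984500))/(1+1/100) = 9561/10000 ≈ 0.956100

1 1 1969/2000
2 2 9561/10000
DF(1y) = 1969/2000 ≈ 0.984500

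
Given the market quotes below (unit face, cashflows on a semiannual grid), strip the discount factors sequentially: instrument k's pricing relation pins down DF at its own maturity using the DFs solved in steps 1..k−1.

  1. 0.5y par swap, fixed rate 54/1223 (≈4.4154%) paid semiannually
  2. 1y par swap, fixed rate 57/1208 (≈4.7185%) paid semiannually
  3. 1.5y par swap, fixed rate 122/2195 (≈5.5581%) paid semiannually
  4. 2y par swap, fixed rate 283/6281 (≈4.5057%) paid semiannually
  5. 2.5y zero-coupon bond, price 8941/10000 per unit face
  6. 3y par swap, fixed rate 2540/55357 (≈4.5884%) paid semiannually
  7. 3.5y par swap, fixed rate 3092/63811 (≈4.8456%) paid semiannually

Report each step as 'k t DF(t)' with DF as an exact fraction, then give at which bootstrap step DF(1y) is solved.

step 1 [0.5y] swap r/2=27/1223: DF=(1 − 27/1223·(0))/(1+27/1223) = 1223/1250 ≈ 0.978400
step 2 [1y] swap r/2=57/2416: DF=(1 − 57/2416·(0.978400))/(1+57/2416) = 1193/1250 ≈ 0.954400
step 3 [1.5y] swap r/2=61/2195: DF=(1 − 61/2195·(0.978400+0.954400))/(1+61/2195) = 9207/10000 ≈ 0.920700
step 4 [2y] swap r/2=283/12562: DF=(1 − 283/12562·(0.978400+0.954400+0.920700))/(1+283/12562) = 9151/10000 ≈ 0.915100
step 5 [2.5y] zero: DF = P = 8941/10000 ≈ 0.894100
step 6 [3y] swap r/2=1270/55357: DF=(1 − 1270/55357·(0.978400+0.954400+0.920700+0.915100+0.894100))/(1+1270/55357) = 873/1000 ≈ 0.873000
step 7 [3.5y] swap r/2=1546/63811: DF=(1 − 1546/63811·(0.978400+0.954400+0.920700+0.915100+0.894100+0.873000))/(1+1546/63811) = 4227/5000 ≈ 0.845400

1 1/2 1223/1250
2 1 1193/1250
3 3/2 9207/10000
4 2 9151/10000
5 5/2 8941/10000
6 3 873/1000
7 7/2 4227/5000
DF(1y) is solved at step 2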